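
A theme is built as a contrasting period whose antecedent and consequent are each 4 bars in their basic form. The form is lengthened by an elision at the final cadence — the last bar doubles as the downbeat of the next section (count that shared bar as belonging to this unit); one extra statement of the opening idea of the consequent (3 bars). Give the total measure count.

Basic contrasting period: 4 + 4 = 8 bars.
8 (basic form) + 3 (extra statement) = 11.
The elision shares a bar with the next section but does not change this unit's count.

11 measures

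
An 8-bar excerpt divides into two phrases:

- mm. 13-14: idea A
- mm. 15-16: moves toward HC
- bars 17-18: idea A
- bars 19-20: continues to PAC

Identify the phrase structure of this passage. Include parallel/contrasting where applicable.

Phrase 1 ends with a half cadence (weaker) and phrase 2 with a perfect authentic cadence (stronger): antecedent + consequent = a period.
The two phrases open with the same material (A / A), so the period is parallel.

parallel period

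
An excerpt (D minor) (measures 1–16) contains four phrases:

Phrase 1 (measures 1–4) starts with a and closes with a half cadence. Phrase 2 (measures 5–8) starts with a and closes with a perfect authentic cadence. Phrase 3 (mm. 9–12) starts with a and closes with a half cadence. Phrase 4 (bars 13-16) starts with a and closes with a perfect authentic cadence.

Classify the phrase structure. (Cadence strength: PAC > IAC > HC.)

The cadence pattern HC–PAC–HC–PAC is weak–strong twice, and phrases 3–4 restate phrases 1–2: a period heard twice, not a double period (which would end weakly at phrase 2).

repeated period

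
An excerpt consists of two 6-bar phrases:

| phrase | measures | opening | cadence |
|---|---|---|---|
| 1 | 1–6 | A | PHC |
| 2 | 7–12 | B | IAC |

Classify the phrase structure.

Phrase 1 ends with a Phrygian half cadence (weaker) and phrase 2 with an imperfect authentic cadence (stronger): antecedent + consequent = a period.
The two phrases open with different material (A / B), so the period is contrasting.

contrasting period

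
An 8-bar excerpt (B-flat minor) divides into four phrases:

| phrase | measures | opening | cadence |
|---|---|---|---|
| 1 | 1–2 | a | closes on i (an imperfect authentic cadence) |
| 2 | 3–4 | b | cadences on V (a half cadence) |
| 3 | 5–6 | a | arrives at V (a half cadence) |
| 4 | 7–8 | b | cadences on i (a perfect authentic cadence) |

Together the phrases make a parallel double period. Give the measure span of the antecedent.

In a double period the first pair of phrases (ending half cadence) is the large antecedent and the second pair (ending perfect authentic cadence) is the large consequent; the antecedent is measures 1–4.

measures 1–4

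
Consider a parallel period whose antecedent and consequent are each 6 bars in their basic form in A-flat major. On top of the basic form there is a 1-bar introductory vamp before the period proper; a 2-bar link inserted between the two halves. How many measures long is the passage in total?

Basic parallel period: 6 + 6 = 12 bars.
12 (basic form) + 1 (introduction) + 2 (link) = 15.

15 measures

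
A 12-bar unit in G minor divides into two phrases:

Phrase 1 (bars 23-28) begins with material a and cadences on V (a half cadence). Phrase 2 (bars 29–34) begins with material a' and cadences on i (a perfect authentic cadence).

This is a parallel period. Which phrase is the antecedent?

The phrase ending with the weaker cadence (half cadence) is the antecedent; the one ending more conclusively (perfect authentic cadence) is the consequent. The antecedent is phrase 1.

phrase 1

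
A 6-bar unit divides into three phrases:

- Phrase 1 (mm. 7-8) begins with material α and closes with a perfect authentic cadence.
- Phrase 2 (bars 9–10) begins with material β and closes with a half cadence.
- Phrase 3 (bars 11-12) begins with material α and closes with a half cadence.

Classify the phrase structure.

phrase group

The final phrase closes with a half cadence, which is not stronger than the preceding half cadence; the 3 phrases lack an overall antecedent–consequent design and so form a phrase group.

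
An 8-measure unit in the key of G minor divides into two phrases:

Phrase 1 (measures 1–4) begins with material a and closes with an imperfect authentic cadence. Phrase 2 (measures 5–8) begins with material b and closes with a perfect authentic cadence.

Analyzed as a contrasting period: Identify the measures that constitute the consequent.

The antecedent is the phrase ending with the weaker cadence (imperfect authentic cadence, phrase 1) and the consequent the one ending more conclusively (perfect authentic cadence, phrase 2); the consequent is mm. 5–8.

measures 5–8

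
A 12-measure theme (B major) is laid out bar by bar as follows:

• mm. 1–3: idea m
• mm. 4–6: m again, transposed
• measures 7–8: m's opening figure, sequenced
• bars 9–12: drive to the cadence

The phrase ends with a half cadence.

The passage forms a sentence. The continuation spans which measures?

After the presentation (mm. 1-6), the continuation covers the fragmentation through the cadence: bars 7–12.

measures 7–12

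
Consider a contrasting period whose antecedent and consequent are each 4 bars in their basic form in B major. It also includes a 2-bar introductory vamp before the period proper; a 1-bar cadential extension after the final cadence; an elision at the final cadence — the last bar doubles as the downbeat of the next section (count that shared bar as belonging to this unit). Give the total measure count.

11 measures

Basic contrasting period: 4 + 4 = 8 bars.
8 (basic form) + 2 (introduction) + 1 (cadential extension) = 11.
The elision shares a bar with the next section but does not change this unit's count.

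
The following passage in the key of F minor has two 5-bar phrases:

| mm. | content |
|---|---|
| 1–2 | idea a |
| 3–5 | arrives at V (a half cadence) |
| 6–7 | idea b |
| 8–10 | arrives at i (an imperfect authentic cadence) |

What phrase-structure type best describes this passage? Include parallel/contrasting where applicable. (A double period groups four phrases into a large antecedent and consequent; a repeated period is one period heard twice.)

Phrase 1 ends with a half cadence (weaker) and phrase 2 with an imperfect authentic cadence (stronger): antecedent + consequent = a period.
The two phrases open with different material (a / b), so the period is contrasting.

contrasting period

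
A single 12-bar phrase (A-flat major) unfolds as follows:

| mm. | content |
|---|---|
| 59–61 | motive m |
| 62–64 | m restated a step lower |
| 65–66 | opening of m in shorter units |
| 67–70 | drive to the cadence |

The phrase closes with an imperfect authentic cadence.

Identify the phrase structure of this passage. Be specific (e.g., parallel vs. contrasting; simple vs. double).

Basic idea (measures 59–61) + its repetition (mm. 62-64) form the presentation; fragmentation and cadence (measures 65–70) form the continuation — the 12-bar whole is a sentence.

sentence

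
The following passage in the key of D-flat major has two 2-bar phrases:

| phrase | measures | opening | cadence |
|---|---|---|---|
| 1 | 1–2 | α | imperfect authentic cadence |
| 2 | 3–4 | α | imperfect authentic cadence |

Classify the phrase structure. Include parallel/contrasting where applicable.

repeated phrase

Both phrases have the same opening (α) and the same cadence (imperfect authentic cadence): the second is a restatement, not a consequent, so this is a repeated phrase rather than a period.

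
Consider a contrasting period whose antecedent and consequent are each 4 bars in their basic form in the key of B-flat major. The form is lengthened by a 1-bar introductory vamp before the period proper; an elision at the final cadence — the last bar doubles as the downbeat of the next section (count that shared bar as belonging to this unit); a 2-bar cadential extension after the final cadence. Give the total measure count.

Basic contrasting period: 4 + 4 = 8 bars.
8 (basic form) + 1 (introduction) + 2 (cadential extension) = 11.
The elision shares a bar with the next section but does not change this unit's count.

11 measures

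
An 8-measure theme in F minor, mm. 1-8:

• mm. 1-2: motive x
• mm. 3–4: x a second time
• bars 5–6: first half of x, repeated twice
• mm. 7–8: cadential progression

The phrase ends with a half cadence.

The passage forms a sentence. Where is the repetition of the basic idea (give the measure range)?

The presentation of a sentence is the basic idea (bars 1-2) plus its repetition (measures 3-4); the repetition of the basic idea is therefore bars 3–4.

measures 3–4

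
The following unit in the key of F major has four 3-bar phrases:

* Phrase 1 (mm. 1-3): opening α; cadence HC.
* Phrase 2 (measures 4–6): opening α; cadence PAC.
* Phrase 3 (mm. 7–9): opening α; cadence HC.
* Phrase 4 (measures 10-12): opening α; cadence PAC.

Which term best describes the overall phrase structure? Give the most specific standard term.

repeated period

The cadence pattern HC–PAC–HC–PAC is weak–strong twice, and phrases 3–4 restate phrases 1–2: a period heard twice, not a double period (which would end weakly at phrase 2).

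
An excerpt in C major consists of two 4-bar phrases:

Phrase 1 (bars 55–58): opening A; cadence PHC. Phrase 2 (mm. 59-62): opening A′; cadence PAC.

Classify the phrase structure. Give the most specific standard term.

parallel period

Phrase 1 ends with a Phrygian half cadence (weaker) and phrase 2 with a perfect authentic cadence (stronger): antecedent + consequent = a period.
The two phrases open with the same material (A / A′), so the period is parallel.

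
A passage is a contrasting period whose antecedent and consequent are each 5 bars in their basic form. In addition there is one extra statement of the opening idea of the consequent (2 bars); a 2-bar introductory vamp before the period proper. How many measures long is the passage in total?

14 measures

Basic contrasting period: 5 + 5 = 10 bars.
10 (basic form) + 2 (extra statement) + 2 (introduction) = 14.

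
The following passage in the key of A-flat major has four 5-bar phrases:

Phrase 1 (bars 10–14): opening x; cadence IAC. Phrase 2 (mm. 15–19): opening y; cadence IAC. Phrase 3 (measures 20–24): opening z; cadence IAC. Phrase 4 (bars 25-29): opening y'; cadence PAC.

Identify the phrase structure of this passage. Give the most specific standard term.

Four phrases in two halves: the first half (measures 10-19) ends with an imperfect authentic cadence, the second (bars 20–29) with a perfect authentic cadence — a large antecedent–consequent pair, i.e. a double period.
Phrase 3 begins with different material from phrase 1, making it contrasting.

contrasting double period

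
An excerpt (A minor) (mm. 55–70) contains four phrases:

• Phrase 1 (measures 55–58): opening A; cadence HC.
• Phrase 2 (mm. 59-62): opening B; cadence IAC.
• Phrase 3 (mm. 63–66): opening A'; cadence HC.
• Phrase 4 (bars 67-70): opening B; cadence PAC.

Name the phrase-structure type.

parallel double period

Four phrases in two halves: the first half (bars 55-62) ends with an imperfect authentic cadence, the second (measures 63–70) with a perfect authentic cadence — a large antecedent–consequent pair, i.e. a double period.
Phrase 3 begins with the same material as phrase 1, making it parallel.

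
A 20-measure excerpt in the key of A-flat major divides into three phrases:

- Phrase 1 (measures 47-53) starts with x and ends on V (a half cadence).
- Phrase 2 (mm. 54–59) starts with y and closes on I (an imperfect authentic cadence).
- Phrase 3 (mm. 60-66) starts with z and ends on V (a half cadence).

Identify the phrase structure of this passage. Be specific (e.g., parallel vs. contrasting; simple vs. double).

The final phrase closes with a half cadence, which is not stronger than the preceding imperfect authentic cadence; the 3 phrases lack an overall antecedent–consequent design and so form a phrase group.

phrase group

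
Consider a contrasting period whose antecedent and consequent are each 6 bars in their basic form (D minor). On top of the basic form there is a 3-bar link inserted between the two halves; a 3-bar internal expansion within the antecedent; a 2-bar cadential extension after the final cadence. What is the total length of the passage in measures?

Basic contrasting period: 6 + 6 = 12 bars.
12 (basic form) + 3 (link) + 3 (internal expansion) + 2 (cadential extension) = 20.

20 measures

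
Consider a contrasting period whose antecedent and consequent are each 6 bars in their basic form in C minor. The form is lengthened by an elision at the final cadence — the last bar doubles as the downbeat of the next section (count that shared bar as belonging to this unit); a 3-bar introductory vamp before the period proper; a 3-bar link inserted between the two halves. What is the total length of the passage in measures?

Basic contrasting period: 6 + 6 = 12 bars.
12 (basic form) + 3 (introduction) + 3 (link) = 18.
The elision shares a bar with the next section but does not change this unit's count.

18 measures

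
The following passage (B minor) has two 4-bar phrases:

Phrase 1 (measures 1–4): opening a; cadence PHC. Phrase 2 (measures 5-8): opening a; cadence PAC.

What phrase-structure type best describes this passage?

parallel period

Phrase 1 ends with a Phrygian half cadence (weaker) and phrase 2 with a perfect authentic cadence (stronger): antecedent + consequent = a period.
The two phrases open with the same material (a / a), so the period is parallel.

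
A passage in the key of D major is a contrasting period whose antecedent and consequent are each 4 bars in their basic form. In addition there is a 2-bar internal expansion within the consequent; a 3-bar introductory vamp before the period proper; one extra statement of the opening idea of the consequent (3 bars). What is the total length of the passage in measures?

Basic contrasting period: 4 + 4 = 8 bars.
8 (basic form) + 2 (internal expansion) + 3 (introduction) + 3 (extra statement) = 16.

16 measures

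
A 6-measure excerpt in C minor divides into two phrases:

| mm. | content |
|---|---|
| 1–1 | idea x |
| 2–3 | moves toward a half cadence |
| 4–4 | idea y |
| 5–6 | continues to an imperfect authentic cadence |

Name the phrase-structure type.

contrasting period

Phrase 1 ends with a half cadence (weaker) and phrase 2 with an imperfect authentic cadence (stronger): antecedent + consequent = a period.
The two phrases open with different material (x / y), so the period is contrasting.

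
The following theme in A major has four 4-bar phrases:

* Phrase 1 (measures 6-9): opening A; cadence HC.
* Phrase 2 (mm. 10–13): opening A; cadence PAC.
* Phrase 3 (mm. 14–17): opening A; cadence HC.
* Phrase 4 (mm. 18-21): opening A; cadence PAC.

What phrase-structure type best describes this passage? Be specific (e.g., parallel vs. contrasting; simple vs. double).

repeated period

The cadence pattern HC–PAC–HC–PAC is weak–strong twice, and phrases 3–4 restate phrases 1–2: a period heard twice, not a double period (which would end weakly at phrase 2).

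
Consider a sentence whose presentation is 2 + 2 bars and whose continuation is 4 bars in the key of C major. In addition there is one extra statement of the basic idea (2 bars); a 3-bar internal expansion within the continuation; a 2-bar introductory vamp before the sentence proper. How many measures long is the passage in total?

15 measures

Basic sentence: 2 + 2 + 4 = 8 bars.
8 (basic form) + 2 (extra statement) + 3 (internal expansion) + 2 (introduction) = 15.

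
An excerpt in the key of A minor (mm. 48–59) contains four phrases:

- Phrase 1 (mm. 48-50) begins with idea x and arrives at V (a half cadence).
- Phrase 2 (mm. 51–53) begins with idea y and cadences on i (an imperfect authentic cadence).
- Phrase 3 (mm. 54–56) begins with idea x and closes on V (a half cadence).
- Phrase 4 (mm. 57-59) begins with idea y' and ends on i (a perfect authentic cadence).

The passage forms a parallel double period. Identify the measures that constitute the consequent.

In a double period the four phrases pair into a large antecedent (phrases 1–2, ending imperfect authentic cadence) and a large consequent (phrases 3–4, ending perfect authentic cadence). The consequent spans bars 54–59.

measures 54–59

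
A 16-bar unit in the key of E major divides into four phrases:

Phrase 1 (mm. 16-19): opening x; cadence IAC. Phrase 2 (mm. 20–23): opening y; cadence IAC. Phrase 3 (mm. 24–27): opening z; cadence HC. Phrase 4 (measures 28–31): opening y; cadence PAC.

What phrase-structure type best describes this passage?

contrasting double period

Four phrases in two halves: the first half (bars 16–23) ends with an imperfect authentic cadence, the second (mm. 24–31) with a perfect authentic cadence — a large antecedent–consequent pair, i.e. a double period.
Phrase 3 begins with different material from phrase 1, making it contrasting.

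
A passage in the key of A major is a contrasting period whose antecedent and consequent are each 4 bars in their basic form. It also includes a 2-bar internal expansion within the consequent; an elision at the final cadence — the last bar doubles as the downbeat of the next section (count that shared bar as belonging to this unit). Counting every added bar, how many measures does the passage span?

10 measures

Basic contrasting period: 4 + 4 = 8 bars.
8 (basic form) + 2 (internal expansion) = 10.
The elision shares a bar with the next section but does not change this unit's count.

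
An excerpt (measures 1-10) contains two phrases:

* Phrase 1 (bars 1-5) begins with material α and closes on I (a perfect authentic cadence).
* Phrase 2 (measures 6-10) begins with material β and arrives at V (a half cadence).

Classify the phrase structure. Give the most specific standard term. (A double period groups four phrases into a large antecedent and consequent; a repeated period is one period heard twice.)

The second phrase closes with a half cadence, which is not stronger than the first phrase's perfect authentic cadence; without a weak→strong cadential pair there is no antecedent–consequent relationship, so this is a phrase group rather than a period.

phrase group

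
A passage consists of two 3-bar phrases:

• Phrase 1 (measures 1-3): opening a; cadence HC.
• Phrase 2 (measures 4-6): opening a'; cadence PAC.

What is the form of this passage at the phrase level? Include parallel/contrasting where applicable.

parallel period

Phrase 1 ends with a half cadence (weaker) and phrase 2 with a perfect authentic cadence (stronger): antecedent + consequent = a period.
The two phrases open with the same material (a / a'), so the period is parallel.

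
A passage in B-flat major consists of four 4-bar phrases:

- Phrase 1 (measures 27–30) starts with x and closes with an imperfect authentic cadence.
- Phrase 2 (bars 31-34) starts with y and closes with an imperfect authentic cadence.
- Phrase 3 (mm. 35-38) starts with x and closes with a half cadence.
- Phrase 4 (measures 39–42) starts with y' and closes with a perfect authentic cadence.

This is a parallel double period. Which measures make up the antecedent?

In a double period the first pair of phrases (ending imperfect authentic cadence) is the large antecedent and the second pair (ending perfect authentic cadence) is the large consequent; the antecedent is measures 27–34.

measures 27–34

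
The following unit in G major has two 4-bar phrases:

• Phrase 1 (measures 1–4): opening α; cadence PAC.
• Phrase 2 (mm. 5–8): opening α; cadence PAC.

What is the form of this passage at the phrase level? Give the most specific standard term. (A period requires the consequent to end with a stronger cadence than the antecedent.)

Both phrases have the same opening (α) and the same cadence (perfect authentic cadence): the second is a restatement, not a consequent, so this is a repeated phrase rather than a period.

repeated phrase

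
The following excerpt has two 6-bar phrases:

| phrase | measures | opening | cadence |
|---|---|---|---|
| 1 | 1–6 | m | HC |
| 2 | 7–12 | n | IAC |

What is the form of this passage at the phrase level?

Phrase 1 ends with a half cadence (weaker) and phrase 2 with an imperfect authentic cadence (stronger): antecedent + consequent = a period.
The two phrases open with different material (m / n), so the period is contrasting.

contrasting period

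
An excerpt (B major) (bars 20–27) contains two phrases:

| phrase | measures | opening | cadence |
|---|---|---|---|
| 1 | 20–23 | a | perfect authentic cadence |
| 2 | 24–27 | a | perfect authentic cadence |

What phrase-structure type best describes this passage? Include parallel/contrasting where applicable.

repeated phrase

Both phrases have the same opening (a) and the same cadence (perfect authentic cadence): the second is a restatement, not a consequent, so this is a repeated phrase rather than a period.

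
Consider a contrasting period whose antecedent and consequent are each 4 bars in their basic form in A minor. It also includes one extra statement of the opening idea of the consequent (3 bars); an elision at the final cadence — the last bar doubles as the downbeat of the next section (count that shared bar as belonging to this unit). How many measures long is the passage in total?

Basic contrasting period: 4 + 4 = 8 bars.
8 (basic form) + 3 (extra statement) = 11.
The elision shares a bar with the next section but does not change this unit's count.

11 measures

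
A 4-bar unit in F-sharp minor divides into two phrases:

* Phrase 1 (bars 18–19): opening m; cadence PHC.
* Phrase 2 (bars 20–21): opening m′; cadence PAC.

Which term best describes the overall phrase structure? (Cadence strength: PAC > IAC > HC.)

Phrase 1 ends with a Phrygian half cadence (weaker) and phrase 2 with a perfect authentic cadence (stronger): antecedent + consequent = a period.
The two phrases open with the same material (m / m′), so the period is parallel.

parallel period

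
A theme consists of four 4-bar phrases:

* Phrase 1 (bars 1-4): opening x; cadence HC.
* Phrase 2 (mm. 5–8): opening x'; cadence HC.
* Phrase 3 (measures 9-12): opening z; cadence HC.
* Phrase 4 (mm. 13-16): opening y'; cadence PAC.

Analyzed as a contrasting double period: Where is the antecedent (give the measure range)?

measures 1–8

In a double period the four phrases pair into a large antecedent (phrases 1–2, ending half cadence) and a large consequent (phrases 3–4, ending perfect authentic cadence). The antecedent spans mm. 1–8.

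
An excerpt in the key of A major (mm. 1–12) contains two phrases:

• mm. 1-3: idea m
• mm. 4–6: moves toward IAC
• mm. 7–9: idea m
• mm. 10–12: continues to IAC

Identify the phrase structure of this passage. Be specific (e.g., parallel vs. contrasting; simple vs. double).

repeated phrase

Both phrases have the same opening (m) and the same cadence (imperfect authentic cadence): the second is a restatement, not a consequent, so this is a repeated phrase rather than a period.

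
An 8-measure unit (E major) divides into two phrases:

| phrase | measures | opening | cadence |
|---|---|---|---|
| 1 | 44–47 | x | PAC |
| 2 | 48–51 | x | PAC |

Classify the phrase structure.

Both phrases have the same opening (x) and the same cadence (perfect authentic cadence): the second is a restatement, not a consequent, so this is a repeated phrase rather than a period.

repeated phrase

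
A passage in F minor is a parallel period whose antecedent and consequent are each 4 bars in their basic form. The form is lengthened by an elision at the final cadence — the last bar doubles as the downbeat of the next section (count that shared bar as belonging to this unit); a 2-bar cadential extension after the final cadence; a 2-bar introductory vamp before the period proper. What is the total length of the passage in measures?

12 measures

Basic parallel period: 4 + 4 = 8 bars.
8 (basic form) + 2 (cadential extension) + 2 (introduction) = 12.
The elision shares a bar with the next section but does not change this unit's count.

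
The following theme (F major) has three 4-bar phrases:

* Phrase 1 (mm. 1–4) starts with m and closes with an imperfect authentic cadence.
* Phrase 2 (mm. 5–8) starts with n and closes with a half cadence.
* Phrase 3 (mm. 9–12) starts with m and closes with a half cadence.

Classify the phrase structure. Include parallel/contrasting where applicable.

The final phrase closes with a half cadence, which is not stronger than the preceding half cadence; the 3 phrases lack an overall antecedent–consequent design and so form a phrase group.

phrase group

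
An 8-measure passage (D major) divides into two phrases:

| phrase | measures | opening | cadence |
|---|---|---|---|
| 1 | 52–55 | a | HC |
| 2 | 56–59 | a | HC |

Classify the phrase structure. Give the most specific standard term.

Both phrases have the same opening (a) and the same cadence (half cadence): the second is a restatement, not a consequent, so this is a repeated phrase rather than a period.

repeated phrase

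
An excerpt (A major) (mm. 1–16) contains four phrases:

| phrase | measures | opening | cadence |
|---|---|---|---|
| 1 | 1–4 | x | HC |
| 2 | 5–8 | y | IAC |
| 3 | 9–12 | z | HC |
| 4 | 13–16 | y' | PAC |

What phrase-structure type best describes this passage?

contrasting double period

Four phrases in two halves: the first half (mm. 1-8) ends with an imperfect authentic cadence, the second (measures 9–16) with a perfect authentic cadence — a large antecedent–consequent pair, i.e. a double period.
Phrase 3 begins with different material from phrase 1, making it contrasting.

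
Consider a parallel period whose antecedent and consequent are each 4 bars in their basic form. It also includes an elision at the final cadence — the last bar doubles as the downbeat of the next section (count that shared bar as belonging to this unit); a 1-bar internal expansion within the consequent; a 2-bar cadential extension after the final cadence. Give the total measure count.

11 measures

Basic parallel period: 4 + 4 = 8 bars.
8 (basic form) + 1 (internal expansion) + 2 (cadential extension) = 11.
The elision shares a bar with the next section but does not change this unit's count.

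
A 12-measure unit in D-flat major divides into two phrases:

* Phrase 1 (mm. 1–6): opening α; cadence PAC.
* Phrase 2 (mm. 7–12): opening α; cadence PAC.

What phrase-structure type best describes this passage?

repeated phrase

Both phrases have the same opening (α) and the same cadence (perfect authentic cadence): the second is a restatement, not a consequent, so this is a repeated phrase rather than a period.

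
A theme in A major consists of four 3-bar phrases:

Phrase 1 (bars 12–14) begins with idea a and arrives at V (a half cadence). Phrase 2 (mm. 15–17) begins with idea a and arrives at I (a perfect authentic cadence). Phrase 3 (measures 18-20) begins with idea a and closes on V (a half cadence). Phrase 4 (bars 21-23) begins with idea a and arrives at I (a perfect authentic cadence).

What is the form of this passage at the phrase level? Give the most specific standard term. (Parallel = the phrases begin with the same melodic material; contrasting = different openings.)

repeated period

The cadence pattern HC–PAC–HC–PAC is weak–strong twice, and phrases 3–4 restate phrases 1–2: a period heard twice, not a double period (which would end weakly at phrase 2).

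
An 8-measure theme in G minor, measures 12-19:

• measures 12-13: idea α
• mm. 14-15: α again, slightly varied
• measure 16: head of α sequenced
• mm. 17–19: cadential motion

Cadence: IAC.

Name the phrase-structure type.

sentence

Basic idea (bars 12–13) + its repetition (mm. 14-15) form the presentation; fragmentation and cadence (mm. 16–19) form the continuation — the 8-bar whole is a sentence.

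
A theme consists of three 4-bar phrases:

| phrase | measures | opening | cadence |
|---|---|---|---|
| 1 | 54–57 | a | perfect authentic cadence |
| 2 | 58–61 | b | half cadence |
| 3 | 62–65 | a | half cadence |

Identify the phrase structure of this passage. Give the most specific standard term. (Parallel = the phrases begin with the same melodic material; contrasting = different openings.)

phrase group

The final phrase closes with a half cadence, which is not stronger than the preceding half cadence; the 3 phrases lack an overall antecedent–consequent design and so form a phrase group.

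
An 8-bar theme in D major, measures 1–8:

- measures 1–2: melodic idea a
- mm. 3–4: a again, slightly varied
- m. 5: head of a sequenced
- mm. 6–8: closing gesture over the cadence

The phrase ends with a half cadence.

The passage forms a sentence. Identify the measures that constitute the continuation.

After the presentation (bars 1–4), the continuation covers the fragmentation through the cadence: mm. 5-8.

measures 5–8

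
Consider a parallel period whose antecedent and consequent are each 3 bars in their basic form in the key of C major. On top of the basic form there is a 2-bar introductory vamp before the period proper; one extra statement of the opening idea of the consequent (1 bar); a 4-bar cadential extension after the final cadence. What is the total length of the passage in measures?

13 measures

Basic parallel period: 3 + 3 = 6 bars.
6 (basic form) + 2 (introduction) + 1 (extra statement) + 4 (cadential extension) = 13.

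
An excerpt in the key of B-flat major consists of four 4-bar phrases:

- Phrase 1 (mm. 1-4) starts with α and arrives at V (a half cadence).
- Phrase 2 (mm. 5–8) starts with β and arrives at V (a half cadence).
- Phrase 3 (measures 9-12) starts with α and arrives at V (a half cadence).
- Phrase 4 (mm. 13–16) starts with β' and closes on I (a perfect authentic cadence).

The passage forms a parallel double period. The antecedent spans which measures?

measures 1–8

In a double period the four phrases pair into a large antecedent (phrases 1–2, ending half cadence) and a large consequent (phrases 3–4, ending perfect authentic cadence). The antecedent spans mm. 1–8.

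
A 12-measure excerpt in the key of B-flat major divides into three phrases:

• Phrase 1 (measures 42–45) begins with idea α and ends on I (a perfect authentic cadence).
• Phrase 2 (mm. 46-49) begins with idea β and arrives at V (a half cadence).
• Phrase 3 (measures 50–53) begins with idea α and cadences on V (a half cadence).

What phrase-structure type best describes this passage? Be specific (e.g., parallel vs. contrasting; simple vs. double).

The final phrase closes with a half cadence, which is not stronger than the preceding half cadence; the 3 phrases lack an overall antecedent–consequent design and so form a phrase group.

phrase group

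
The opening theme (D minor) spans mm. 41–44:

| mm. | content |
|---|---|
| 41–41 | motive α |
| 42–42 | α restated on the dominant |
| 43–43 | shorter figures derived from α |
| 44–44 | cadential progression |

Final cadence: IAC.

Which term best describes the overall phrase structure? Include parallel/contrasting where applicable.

sentence

Basic idea (m. 41) + its repetition (m. 42) form the presentation; fragmentation and cadence (mm. 43–44) form the continuation — the 4-bar whole is a sentence.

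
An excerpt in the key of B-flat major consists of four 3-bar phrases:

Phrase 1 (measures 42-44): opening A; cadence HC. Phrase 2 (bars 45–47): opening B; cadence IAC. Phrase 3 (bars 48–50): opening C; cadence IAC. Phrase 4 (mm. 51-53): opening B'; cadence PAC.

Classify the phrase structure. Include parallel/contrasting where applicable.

contrasting double period

Four phrases in two halves: the first half (measures 42–47) ends with an imperfect authentic cadence, the second (bars 48-53) with a perfect authentic cadence — a large antecedent–consequent pair, i.e. a double period.
Phrase 3 begins with different material from phrase 1, making it contrasting.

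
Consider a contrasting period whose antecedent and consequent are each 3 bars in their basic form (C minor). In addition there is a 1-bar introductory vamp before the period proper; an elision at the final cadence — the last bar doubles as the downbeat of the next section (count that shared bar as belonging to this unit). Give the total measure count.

Basic contrasting period: 3 + 3 = 6 bars.
6 (basic form) + 1 (introduction) = 7.
The elision shares a bar with the next section but does not change this unit's count.

7 measures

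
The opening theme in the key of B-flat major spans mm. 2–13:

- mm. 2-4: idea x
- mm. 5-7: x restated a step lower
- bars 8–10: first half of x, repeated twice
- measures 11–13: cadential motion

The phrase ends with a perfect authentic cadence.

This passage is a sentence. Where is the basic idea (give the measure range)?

The presentation of a sentence is the basic idea (mm. 2–4) plus its repetition (mm. 5-7); the basic idea is therefore measures 2–4.

measures 2–4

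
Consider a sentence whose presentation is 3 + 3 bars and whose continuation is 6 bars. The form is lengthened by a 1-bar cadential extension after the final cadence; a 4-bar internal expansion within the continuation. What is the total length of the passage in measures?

Basic sentence: 3 + 3 + 6 = 12 bars.
12 (basic form) + 1 (cadential extension) + 4 (internal expansion) = 17.

17 measures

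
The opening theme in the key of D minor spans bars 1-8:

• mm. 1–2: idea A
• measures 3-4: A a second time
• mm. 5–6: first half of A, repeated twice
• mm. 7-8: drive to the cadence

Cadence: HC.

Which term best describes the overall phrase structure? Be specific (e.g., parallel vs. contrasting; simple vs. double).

sentence

Basic idea (bars 1–2) + its repetition (measures 3-4) form the presentation; fragmentation and cadence (mm. 5–8) form the continuation — the 8-bar whole is a sentence.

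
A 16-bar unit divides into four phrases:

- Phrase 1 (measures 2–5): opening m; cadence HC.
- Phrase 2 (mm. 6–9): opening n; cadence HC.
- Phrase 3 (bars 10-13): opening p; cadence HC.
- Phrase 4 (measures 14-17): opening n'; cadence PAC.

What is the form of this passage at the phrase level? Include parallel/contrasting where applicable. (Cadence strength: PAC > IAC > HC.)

contrasting double period

Four phrases in two halves: the first half (mm. 2–9) ends with a half cadence, the second (measures 10–17) with a perfect authentic cadence — a large antecedent–consequent pair, i.e. a double period.
Phrase 3 begins with different material from phrase 1, making it contrasting.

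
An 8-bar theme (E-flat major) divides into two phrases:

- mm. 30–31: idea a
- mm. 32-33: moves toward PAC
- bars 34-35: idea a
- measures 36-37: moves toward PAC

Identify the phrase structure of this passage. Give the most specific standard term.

repeated phrase

Both phrases have the same opening (a) and the same cadence (perfect authentic cadence): the second is a restatement, not a consequent, so this is a repeated phrase rather than a period.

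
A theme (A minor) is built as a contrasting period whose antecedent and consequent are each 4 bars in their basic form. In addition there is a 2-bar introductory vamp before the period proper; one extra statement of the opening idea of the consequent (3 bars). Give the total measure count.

Basic contrasting period: 4 + 4 = 8 bars.
8 (basic form) + 2 (introduction) + 3 (extra statement) = 13.

13 measures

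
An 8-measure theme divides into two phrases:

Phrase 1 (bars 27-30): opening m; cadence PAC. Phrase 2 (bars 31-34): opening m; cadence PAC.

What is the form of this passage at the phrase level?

repeated phrase

Both phrases have the same opening (m) and the same cadence (perfect authentic cadence): the second is a restatement, not a consequent, so this is a repeated phrase rather than a period.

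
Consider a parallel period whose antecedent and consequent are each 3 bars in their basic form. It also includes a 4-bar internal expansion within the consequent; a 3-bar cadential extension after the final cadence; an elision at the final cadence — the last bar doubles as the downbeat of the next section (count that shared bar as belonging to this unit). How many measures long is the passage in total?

13 measures

Basic parallel period: 3 + 3 = 6 bars.
6 (basic form) + 4 (internal expansion) + 3 (cadential extension) = 13.
The elision shares a bar with the next section but does not change this unit's count.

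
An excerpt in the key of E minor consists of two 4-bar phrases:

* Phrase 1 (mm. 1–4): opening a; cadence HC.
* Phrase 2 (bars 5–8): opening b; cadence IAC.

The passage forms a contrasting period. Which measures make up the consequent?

The antecedent is the phrase ending with the weaker cadence (half cadence, phrase 1) and the consequent the one ending more conclusively (imperfect authentic cadence, phrase 2); the consequent is mm. 5–8.

measures 5–8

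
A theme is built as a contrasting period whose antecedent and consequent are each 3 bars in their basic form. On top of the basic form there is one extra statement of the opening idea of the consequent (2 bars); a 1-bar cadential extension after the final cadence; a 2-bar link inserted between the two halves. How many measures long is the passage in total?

Basic contrasting period: 3 + 3 = 6 bars.
6 (basic form) + 2 (extra statement) + 1 (cadential extension) + 2 (link) = 11.

11 measures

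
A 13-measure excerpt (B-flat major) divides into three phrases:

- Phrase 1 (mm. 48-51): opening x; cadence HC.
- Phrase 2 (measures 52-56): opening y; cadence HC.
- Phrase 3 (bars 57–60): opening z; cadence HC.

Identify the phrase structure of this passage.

The final phrase closes with a half cadence, which is not stronger than the preceding half cadence; the 3 phrases lack an overall antecedent–consequent design and so form a phrase group.

phrase group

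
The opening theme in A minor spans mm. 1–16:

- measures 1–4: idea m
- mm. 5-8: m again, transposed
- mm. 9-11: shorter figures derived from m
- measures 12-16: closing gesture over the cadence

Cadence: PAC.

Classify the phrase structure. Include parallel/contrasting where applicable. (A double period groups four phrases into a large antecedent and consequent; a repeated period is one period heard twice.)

sentence

Basic idea (bars 1–4) + its repetition (measures 5–8) form the presentation; fragmentation and cadence (mm. 9–16) form the continuation — the 16-bar whole is a sentence.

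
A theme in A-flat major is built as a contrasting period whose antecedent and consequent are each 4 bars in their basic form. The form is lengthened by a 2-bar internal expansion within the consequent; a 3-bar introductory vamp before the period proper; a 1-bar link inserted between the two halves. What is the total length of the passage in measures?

14 measures

Basic contrasting period: 4 + 4 = 8 bars.
8 (basic form) + 2 (internal expansion) + 3 (introduction) + 1 (link) = 14.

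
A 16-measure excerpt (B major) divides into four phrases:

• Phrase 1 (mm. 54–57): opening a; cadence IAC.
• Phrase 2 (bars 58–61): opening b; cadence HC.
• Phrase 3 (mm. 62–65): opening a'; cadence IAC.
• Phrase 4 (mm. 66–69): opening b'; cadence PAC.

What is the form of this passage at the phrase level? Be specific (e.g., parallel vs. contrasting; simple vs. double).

Four phrases in two halves: the first half (measures 54–61) ends with a half cadence, the second (bars 62–69) with a perfect authentic cadence — a large antecedent–consequent pair, i.e. a double period.
Phrase 3 begins with the same material as phrase 1, making it parallel.

parallel double period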